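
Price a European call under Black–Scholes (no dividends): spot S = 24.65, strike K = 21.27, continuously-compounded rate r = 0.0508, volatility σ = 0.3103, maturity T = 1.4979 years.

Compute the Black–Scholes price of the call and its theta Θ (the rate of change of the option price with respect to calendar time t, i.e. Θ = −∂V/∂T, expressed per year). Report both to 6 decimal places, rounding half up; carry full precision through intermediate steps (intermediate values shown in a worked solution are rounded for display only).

price = 6.362784
Θ = -1.576535

σ√T = 0.3103·√1.4979 = 0.379772
d₁ = (ln(S/K) + (r+σ²/2)T) / (σ√T) = (ln(24.65/21.27) + (0.0508+0.3103²/2)·1.4979) / 0.379772 = (0.147479 + 0.148207) / 0.379772 = 0.778588
d₂ = d₁ − σ√T = 0.778588 − 0.379772 = 0.398816
e^{−rT} = e^{−0.0508·1.4979} = 0.926730
N(d₁) = 0.781889,  N(d₂) = 0.654985
Call price V = S·N(d₁) − K·e^{−rT}·N(d₂) = 19.273558 − 12.910774 = 6.362784
φ(d₁) = (1/√(2π))·e^{−d₁²/2} = 0.294629
Θ = −S·φ(d₁)·σ/(2√T) − r·K·e^{−rT}·N(d₂) = −0.920668 − 0.655867 = -1.576535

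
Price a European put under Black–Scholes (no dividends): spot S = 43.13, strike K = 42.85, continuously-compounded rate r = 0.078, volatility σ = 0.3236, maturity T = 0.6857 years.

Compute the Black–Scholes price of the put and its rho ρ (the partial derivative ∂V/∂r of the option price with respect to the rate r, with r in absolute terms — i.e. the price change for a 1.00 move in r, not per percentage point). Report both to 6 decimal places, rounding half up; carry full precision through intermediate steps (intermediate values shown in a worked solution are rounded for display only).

σ√T = 0.3236·√0.6857 = 0.267963
d₁ = (ln(S/K) + (r+σ²/2)T) / (σ√T) = (ln(43.13/42.85) + (0.078+0.3236²/2)·0.6857) / 0.267963 = (0.006513 + 0.089387) / 0.267963 = 0.357885
d₂ = d₁ − σ√T = 0.357885 − 0.267963 = 0.089921
e^{−rT} = e^{−0.078·0.6857} = 0.947921
N(−d₁) = 0.360215,  N(−d₂) = 0.464175
Put price V = K·e^{−rT}·N(−d₂) − S·N(−d₁) = 18.854043 − 15.536067 = 3.317975
ρ = −K·T·e^{−rT}·N(−d₂) = -12.928217

price = 3.317975
ρ = -12.928217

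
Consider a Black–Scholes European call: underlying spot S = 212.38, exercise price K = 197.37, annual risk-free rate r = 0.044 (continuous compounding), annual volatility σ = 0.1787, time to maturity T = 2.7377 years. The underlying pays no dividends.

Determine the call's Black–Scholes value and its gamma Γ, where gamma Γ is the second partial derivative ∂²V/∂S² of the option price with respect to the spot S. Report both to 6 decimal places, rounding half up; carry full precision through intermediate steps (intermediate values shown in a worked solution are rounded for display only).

price = 46.134212
Γ = 0.004602

σ√T = 0.1787·√2.7377 = 0.295677
d₁ = (ln(S/K) + (r+σ²/2)T) / (σ√T) = (ln(212.38/197.37) + (0.044+0.1787²/2)·2.7377) / 0.295677 = (0.073297 + 0.164171) / 0.295677 = 0.803134
d₂ = d₁ − σ√T = 0.803134 − 0.295677 = 0.507457
e^{−rT} = e^{−0.044·2.7377} = 0.886514
N(d₁) = 0.789051,  N(d₂) = 0.694083
Call price V = S·N(d₁) − K·e^{−rT}·N(d₂) = 167.578726 − 121.444514 = 46.134212
φ(d₁) = (1/√(2π))·e^{−d₁²/2} = 0.288965
Γ = φ(d₁) / (S·σ·√T) = 0.004602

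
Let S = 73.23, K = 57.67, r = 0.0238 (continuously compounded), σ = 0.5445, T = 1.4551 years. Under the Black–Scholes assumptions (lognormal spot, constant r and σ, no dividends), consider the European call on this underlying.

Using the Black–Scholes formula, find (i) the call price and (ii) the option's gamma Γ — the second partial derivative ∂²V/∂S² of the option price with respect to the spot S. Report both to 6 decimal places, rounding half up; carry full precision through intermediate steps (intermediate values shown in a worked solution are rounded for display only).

price = 26.712880
Γ = 0.006285

σ√T = 0.5445·√1.4551 = 0.656817
d₁ = (ln(S/K) + (r+σ²/2)T) / (σ√T) = (ln(73.23/57.67) + (0.0238+0.5445²/2)·1.4551) / 0.656817 = (0.238868 + 0.250336) / 0.656817 = 0.744810
d₂ = d₁ − σ√T = 0.744810 − 0.656817 = 0.087993
e^{−rT} = e^{−0.0238·1.4551} = 0.965961
N(d₁) = 0.771807,  N(d₂) = 0.535059
Call price V = S·N(d₁) − K·e^{−rT}·N(d₂) = 56.519401 − 29.806521 = 26.712880
φ(d₁) = (1/√(2π))·e^{−d₁²/2} = 0.302308
Γ = φ(d₁) / (S·σ·√T) = 0.006285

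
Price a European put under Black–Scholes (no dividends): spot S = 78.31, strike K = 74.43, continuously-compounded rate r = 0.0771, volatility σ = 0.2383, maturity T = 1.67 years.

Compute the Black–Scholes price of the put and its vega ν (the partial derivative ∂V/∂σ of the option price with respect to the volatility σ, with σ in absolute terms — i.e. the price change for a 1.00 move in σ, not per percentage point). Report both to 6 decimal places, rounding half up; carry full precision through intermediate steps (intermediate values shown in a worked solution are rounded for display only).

price = 3.797356
ν = 30.768523

σ√T = 0.2383·√1.67 = 0.307951
d₁ = (ln(S/K) + (r+σ²/2)T) / (σ√T) = (ln(78.31/74.43) + (0.0771+0.2383²/2)·1.67) / 0.307951 = (0.050816 + 0.176174) / 0.307951 = 0.737098
d₂ = d₁ − σ√T = 0.737098 − 0.307951 = 0.429146
e^{−rT} = e^{−0.0771·1.67} = 0.879188
N(−d₁) = 0.230532,  N(−d₂) = 0.333908
Put price V = K·e^{−rT}·N(−d₂) − S·N(−d₁) = 21.850279 − 18.052923 = 3.797356
φ(d₁) = (1/√(2π))·e^{−d₁²/2} = 0.304040
ν = S·φ(d₁)·√T = 30.768523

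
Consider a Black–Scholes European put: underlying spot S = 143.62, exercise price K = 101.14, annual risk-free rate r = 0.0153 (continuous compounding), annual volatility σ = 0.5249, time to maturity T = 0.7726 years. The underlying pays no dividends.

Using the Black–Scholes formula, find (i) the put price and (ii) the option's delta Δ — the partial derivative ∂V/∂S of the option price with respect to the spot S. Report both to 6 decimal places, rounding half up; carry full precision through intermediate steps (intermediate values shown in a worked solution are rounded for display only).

price = 6.709020
Δ = -0.154731

σ√T = 0.5249·√0.7726 = 0.461375
d₁ = (ln(S/K) + (r+σ²/2)T) / (σ√T) = (ln(143.62/101.14) + (0.0153+0.5249²/2)·0.7726) / 0.461375 = (0.350665 + 0.118254) / 0.461375 = 1.016352
d₂ = d₁ − σ√T = 1.016352 − 0.461375 = 0.554977
e^{−rT} = e^{−0.0153·0.7726} = 0.988249
N(−d₁) = 0.154731,  N(−d₂) = 0.289455
Put price V = K·e^{−rT}·N(−d₂) − S·N(−d₁) = 28.931462 − 22.222442 = 6.709020
Δ = −N(−d₁) = -0.154731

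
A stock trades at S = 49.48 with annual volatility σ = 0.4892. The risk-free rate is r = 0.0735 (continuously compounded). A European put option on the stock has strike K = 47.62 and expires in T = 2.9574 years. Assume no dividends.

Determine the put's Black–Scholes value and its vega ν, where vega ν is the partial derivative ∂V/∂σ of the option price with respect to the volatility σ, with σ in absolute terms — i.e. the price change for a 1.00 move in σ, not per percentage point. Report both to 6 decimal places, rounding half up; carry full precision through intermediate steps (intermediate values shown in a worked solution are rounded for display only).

σ√T = 0.4892·√2.9574 = 0.841282
d₁ = (ln(S/K) + (r+σ²/2)T) / (σ√T) = (ln(49.48/47.62) + (0.0735+0.4892²/2)·2.9574) / 0.841282 = (0.038316 + 0.571246) / 0.841282 = 0.724564
d₂ = d₁ − σ√T = 0.724564 − 0.841282 = -0.116718
e^{−rT} = e^{−0.0735·2.9574} = 0.804633
N(−d₁) = 0.234360,  N(−d₂) = 0.546458
Put price V = K·e^{−rT}·N(−d₂) − S·N(−d₁) = 20.938440 − 11.596128 = 9.342312
φ(d₁) = (1/√(2π))·e^{−d₁²/2} = 0.306838
ν = S·φ(d₁)·√T = 26.109235

price = 9.342312
ν = 26.109235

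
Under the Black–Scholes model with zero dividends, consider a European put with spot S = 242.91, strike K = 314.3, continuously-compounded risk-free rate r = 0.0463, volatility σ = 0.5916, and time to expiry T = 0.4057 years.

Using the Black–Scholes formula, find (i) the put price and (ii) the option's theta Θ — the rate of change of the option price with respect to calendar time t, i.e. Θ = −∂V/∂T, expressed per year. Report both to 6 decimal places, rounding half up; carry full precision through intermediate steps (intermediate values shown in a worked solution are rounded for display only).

price = 81.839984
Θ = -29.404915

σ√T = 0.5916·√0.4057 = 0.376817
d₁ = (ln(S/K) + (r+σ²/2)T) / (σ√T) = (ln(242.91/314.3) + (0.0463+0.5916²/2)·0.4057) / 0.376817 = (-0.257657 + 0.089779) / 0.376817 = -0.445514
d₂ = d₁ − σ√T = -0.445514 − 0.376817 = -0.822331
e^{−rT} = e^{−0.0463·0.4057} = 0.981391
N(−d₁) = 0.672026,  N(−d₂) = 0.794556
Put price V = K·e^{−rT}·N(−d₂) − S·N(−d₁) = 245.081807 − 163.241823 = 81.839984
φ(d₁) = (1/√(2π))·e^{−d₁²/2} = 0.361252
Θ = −S·φ(d₁)·σ/(2√T) + r·K·e^{−rT}·N(−d₂) = −40.752202 + 11.347288 = -29.404915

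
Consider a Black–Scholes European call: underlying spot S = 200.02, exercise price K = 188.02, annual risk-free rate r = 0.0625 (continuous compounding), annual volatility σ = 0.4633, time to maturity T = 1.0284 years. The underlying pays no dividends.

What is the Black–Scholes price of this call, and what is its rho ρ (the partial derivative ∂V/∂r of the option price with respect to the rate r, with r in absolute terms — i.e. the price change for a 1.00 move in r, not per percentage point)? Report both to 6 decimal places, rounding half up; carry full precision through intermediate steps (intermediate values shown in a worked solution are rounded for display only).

price = 48.027283
ρ = 93.089231

σ√T = 0.4633·√1.0284 = 0.469833
d₁ = (ln(S/K) + (r+σ²/2)T) / (σ√T) = (ln(200.02/188.02) + (0.0625+0.4633²/2)·1.0284) / 0.469833 = (0.061869 + 0.174646) / 0.469833 = 0.503403
d₂ = d₁ − σ√T = 0.503403 − 0.469833 = 0.033571
e^{−rT} = e^{−0.0625·1.0284} = 0.937747
N(d₁) = 0.692660,  N(d₂) = 0.513390
Call price V = S·N(d₁) − K·e^{−rT}·N(d₂) = 138.545788 − 90.518505 = 48.027283
ρ = K·T·e^{−rT}·N(d₂) = 93.089231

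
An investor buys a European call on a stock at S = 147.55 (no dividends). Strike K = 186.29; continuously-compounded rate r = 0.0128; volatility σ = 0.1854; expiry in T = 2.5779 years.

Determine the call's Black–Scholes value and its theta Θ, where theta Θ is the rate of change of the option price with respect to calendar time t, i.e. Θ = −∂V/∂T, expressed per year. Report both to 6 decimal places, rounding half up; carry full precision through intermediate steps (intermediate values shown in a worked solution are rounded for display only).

σ√T = 0.1854·√2.5779 = 0.297675
d₁ = (ln(S/K) + (r+σ²/2)T) / (σ√T) = (ln(147.55/186.29) + (0.0128+0.1854²/2)·2.5779) / 0.297675 = (-0.233137 + 0.077302) / 0.297675 = -0.523507
d₂ = d₁ − σ√T = -0.523507 − 0.297675 = -0.821182
e^{−rT} = e^{−0.0128·2.5779} = 0.967541
N(d₁) = 0.300311,  N(d₂) = 0.205771
Call price V = S·N(d₁) − K·e^{−rT}·N(d₂) = 44.310849 − 37.088880 = 7.221970
φ(d₁) = (1/√(2π))·e^{−d₁²/2} = 0.347855
Θ = −S·φ(d₁)·σ/(2√T) − r·K·e^{−rT}·N(d₂) = −2.963362 − 0.474738 = -3.438100

price = 7.221970
Θ = -3.438100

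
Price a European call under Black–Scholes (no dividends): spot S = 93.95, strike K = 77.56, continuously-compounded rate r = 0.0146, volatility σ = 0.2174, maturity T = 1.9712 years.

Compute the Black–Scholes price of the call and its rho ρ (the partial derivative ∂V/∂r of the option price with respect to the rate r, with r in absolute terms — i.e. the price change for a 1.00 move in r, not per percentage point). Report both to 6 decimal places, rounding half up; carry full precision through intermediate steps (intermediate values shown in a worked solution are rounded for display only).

σ√T = 0.2174·√1.9712 = 0.305228
d₁ = (ln(S/K) + (r+σ²/2)T) / (σ√T) = (ln(93.95/77.56) + (0.0146+0.2174²/2)·1.9712) / 0.305228 = (0.191711 + 0.075362) / 0.305228 = 0.874993
d₂ = d₁ − σ√T = 0.874993 − 0.305228 = 0.569764
e^{−rT} = e^{−0.0146·1.9712} = 0.971631
N(d₁) = 0.809211,  N(d₂) = 0.715581
Call price V = S·N(d₁) − K·e^{−rT}·N(d₂) = 76.025380 − 53.925969 = 22.099411
ρ = K·T·e^{−rT}·N(d₂) = 106.298869

price = 22.099411
ρ = 106.298869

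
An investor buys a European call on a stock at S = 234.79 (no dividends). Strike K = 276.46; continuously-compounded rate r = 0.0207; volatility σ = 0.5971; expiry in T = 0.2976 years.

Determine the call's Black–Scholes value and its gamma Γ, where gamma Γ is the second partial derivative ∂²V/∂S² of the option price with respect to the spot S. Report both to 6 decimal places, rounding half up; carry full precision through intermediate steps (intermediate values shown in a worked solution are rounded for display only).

price = 16.699723
Γ = 0.004956

σ√T = 0.5971·√0.2976 = 0.325734
d₁ = (ln(S/K) + (r+σ²/2)T) / (σ√T) = (ln(234.79/276.46) + (0.0207+0.5971²/2)·0.2976) / 0.325734 = (-0.163375 + 0.059212) / 0.325734 = -0.319779
d₂ = d₁ − σ√T = -0.319779 − 0.325734 = -0.645513
e^{−rT} = e^{−0.0207·0.2976} = 0.993859
N(d₁) = 0.374568,  N(d₂) = 0.259297
Call price V = S·N(d₁) − K·e^{−rT}·N(d₂) = 87.944832 − 71.245109 = 16.699723
φ(d₁) = (1/√(2π))·e^{−d₁²/2} = 0.379057
Γ = φ(d₁) / (S·σ·√T) = 0.004956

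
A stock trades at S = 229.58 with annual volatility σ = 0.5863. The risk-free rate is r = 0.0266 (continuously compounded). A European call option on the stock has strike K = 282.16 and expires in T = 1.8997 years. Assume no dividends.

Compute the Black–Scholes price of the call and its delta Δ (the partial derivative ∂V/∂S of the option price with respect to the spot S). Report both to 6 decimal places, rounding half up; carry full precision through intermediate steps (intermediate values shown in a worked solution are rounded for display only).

σ√T = 0.5863·√1.8997 = 0.808095
d₁ = (ln(S/K) + (r+σ²/2)T) / (σ√T) = (ln(229.58/282.16) + (0.0266+0.5863²/2)·1.8997) / 0.808095 = (-0.206223 + 0.377041) / 0.808095 = 0.211384
d₂ = d₁ − σ√T = 0.211384 − 0.808095 = -0.596711
e^{−rT} = e^{−0.0266·1.8997} = 0.950723
N(d₁) = 0.583706,  N(d₂) = 0.275350
Call price V = S·N(d₁) − K·e^{−rT}·N(d₂) = 134.007229 − 73.864342 = 60.142888
Δ = N(d₁) = 0.583706

price = 60.142888
Δ = 0.583706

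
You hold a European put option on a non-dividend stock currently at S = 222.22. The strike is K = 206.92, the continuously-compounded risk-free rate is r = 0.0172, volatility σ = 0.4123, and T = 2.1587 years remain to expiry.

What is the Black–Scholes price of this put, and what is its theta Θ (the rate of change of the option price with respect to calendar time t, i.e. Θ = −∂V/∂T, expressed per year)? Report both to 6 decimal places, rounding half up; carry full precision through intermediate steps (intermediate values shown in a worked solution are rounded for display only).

σ√T = 0.4123·√2.1587 = 0.605772
d₁ = (ln(S/K) + (r+σ²/2)T) / (σ√T) = (ln(222.22/206.92) + (0.0172+0.4123²/2)·2.1587) / 0.605772 = (0.071336 + 0.220610) / 0.605772 = 0.481939
d₂ = d₁ − σ√T = 0.481939 − 0.605772 = -0.123833
e^{−rT} = e^{−0.0172·2.1587} = 0.963551
N(−d₁) = 0.314925,  N(−d₂) = 0.549276
Put price V = K·e^{−rT}·N(−d₂) − S·N(−d₁) = 109.513636 − 69.982549 = 39.531087
φ(d₁) = (1/√(2π))·e^{−d₁²/2} = 0.355201
Θ = −S·φ(d₁)·σ/(2√T) + r·K·e^{−rT}·N(−d₂) = −11.075023 + 1.883635 = -9.191389

price = 39.531087
Θ = -9.191389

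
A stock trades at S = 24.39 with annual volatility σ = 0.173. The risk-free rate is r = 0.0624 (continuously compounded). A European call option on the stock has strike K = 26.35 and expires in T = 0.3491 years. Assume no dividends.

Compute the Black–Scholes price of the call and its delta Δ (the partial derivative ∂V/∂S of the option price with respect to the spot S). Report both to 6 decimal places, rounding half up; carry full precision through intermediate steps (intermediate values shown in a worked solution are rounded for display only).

σ√T = 0.173·√0.3491 = 0.102217
d₁ = (ln(S/K) + (r+σ²/2)T) / (σ√T) = (ln(24.39/26.35) + (0.0624+0.173²/2)·0.3491) / 0.102217 = (-0.077295 + 0.027008) / 0.102217 = -0.491967
d₂ = d₁ − σ√T = -0.491967 − 0.102217 = -0.594183
e^{−rT} = e^{−0.0624·0.3491} = 0.978452
N(d₁) = 0.311371,  N(d₂) = 0.276195
Call price V = S·N(d₁) − K·e^{−rT}·N(d₂) = 7.594350 − 7.120910 = 0.473439
Δ = N(d₁) = 0.311371

price = 0.473439
Δ = 0.311371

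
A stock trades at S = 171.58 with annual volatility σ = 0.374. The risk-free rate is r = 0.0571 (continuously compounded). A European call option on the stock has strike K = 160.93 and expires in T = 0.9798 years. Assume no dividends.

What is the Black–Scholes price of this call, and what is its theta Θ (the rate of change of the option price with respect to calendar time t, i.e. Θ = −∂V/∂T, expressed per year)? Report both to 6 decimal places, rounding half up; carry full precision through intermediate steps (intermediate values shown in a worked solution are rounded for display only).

σ√T = 0.374·√0.9798 = 0.370203
d₁ = (ln(S/K) + (r+σ²/2)T) / (σ√T) = (ln(171.58/160.93) + (0.0571+0.374²/2)·0.9798) / 0.370203 = (0.064080 + 0.124472) / 0.370203 = 0.509320
d₂ = d₁ − σ√T = 0.509320 − 0.370203 = 0.139117
e^{−rT} = e^{−0.0571·0.9798} = 0.945590
N(d₁) = 0.694736,  N(d₂) = 0.555321
Call price V = S·N(d₁) − K·e^{−rT}·N(d₂) = 119.202810 − 84.505281 = 34.697530
φ(d₁) = (1/√(2π))·e^{−d₁²/2} = 0.350413
Θ = −S·φ(d₁)·σ/(2√T) − r·K·e^{−rT}·N(d₂) = −11.358478 − 4.825252 = -16.183729

price = 34.697530
Θ = -16.183729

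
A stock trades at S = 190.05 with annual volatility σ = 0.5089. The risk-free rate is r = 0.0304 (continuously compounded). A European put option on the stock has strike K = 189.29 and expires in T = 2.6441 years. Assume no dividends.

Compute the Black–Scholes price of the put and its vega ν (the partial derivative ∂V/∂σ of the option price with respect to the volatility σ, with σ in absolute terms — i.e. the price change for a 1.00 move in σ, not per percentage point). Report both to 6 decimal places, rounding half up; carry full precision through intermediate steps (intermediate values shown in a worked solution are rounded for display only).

σ√T = 0.5089·√2.6441 = 0.827506
d₁ = (ln(S/K) + (r+σ²/2)T) / (σ√T) = (ln(190.05/189.29) + (0.0304+0.5089²/2)·2.6441) / 0.827506 = (0.004007 + 0.422764) / 0.827506 = 0.515731
d₂ = d₁ − σ√T = 0.515731 − 0.827506 = -0.311775
e^{−rT} = e^{−0.0304·2.6441} = 0.922765
N(−d₁) = 0.303021,  N(−d₂) = 0.622394
Put price V = K·e^{−rT}·N(−d₂) − S·N(−d₁) = 108.713725 − 57.589142 = 51.124583
φ(d₁) = (1/√(2π))·e^{−d₁²/2} = 0.349264
ν = S·φ(d₁)·√T = 107.934503

price = 51.124583
ν = 107.934503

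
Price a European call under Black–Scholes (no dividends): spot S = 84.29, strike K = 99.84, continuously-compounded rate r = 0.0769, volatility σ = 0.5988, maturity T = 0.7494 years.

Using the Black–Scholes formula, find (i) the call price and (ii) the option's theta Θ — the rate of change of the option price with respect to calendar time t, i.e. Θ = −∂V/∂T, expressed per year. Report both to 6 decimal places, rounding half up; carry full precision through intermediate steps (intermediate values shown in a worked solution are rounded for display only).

price = 13.688878
Θ = -13.920275

σ√T = 0.5988·√0.7494 = 0.518369
d₁ = (ln(S/K) + (r+σ²/2)T) / (σ√T) = (ln(84.29/99.84) + (0.0769+0.5988²/2)·0.7494) / 0.518369 = (-0.169306 + 0.191982) / 0.518369 = 0.043745
d₂ = d₁ − σ√T = 0.043745 − 0.518369 = -0.474623
e^{−rT} = e^{−0.0769·0.7494} = 0.944000
N(d₁) = 0.517446,  N(d₂) = 0.317528
Call price V = S·N(d₁) − K·e^{−rT}·N(d₂) = 43.615546 − 29.926668 = 13.688878
φ(d₁) = (1/√(2π))·e^{−d₁²/2} = 0.398561
Θ = −S·φ(d₁)·σ/(2√T) − r·K·e^{−rT}·N(d₂) = −11.618914 − 2.301361 = -13.920275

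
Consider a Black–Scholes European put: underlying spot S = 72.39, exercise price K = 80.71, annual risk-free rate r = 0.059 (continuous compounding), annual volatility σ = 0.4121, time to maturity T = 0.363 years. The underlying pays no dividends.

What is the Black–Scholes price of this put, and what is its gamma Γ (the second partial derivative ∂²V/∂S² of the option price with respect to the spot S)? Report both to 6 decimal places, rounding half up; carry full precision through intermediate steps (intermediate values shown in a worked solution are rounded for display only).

price = 11.239137
Γ = 0.021628

σ√T = 0.4121·√0.363 = 0.248288
d₁ = (ln(S/K) + (r+σ²/2)T) / (σ√T) = (ln(72.39/80.71) + (0.059+0.4121²/2)·0.363) / 0.248288 = (-0.108794 + 0.052240) / 0.248288 = -0.227775
d₂ = d₁ − σ√T = -0.227775 − 0.248288 = -0.476063
e^{−rT} = e^{−0.059·0.363} = 0.978811
N(−d₁) = 0.590089,  N(−d₂) = 0.682985
Put price V = K·e^{−rT}·N(−d₂) − S·N(−d₁) = 53.955710 − 42.716573 = 11.239137
φ(d₁) = (1/√(2π))·e^{−d₁²/2} = 0.388727
Γ = φ(d₁) / (S·σ·√T) = 0.021628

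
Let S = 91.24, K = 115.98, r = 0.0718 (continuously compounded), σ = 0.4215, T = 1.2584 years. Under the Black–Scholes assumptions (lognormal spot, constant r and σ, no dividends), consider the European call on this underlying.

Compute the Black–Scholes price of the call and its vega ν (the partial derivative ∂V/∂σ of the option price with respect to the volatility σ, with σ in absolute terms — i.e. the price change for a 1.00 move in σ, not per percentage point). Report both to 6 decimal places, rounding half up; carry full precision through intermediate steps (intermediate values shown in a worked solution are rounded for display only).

σ√T = 0.4215·√1.2584 = 0.472832
d₁ = (ln(S/K) + (r+σ²/2)T) / (σ√T) = (ln(91.24/115.98) + (0.0718+0.4215²/2)·1.2584) / 0.472832 = (-0.239924 + 0.202138) / 0.472832 = -0.079915
d₂ = d₁ − σ√T = -0.079915 − 0.472832 = -0.552747
e^{−rT} = e^{−0.0718·1.2584} = 0.913609
N(d₁) = 0.468153,  N(d₂) = 0.290218
Call price V = S·N(d₁) − K·e^{−rT}·N(d₂) = 42.714244 − 30.751640 = 11.962604
φ(d₁) = (1/√(2π))·e^{−d₁²/2} = 0.397670
ν = S·φ(d₁)·√T = 40.702204

price = 11.962604
ν = 40.702204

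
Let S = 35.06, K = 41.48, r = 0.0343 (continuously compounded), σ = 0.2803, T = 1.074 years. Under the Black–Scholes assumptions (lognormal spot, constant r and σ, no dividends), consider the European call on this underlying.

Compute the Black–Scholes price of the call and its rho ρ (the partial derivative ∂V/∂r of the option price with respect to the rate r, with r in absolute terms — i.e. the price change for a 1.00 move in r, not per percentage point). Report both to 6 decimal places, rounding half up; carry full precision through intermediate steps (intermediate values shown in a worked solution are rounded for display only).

σ√T = 0.2803·√1.074 = 0.290486
d₁ = (ln(S/K) + (r+σ²/2)T) / (σ√T) = (ln(35.06/41.48) + (0.0343+0.2803²/2)·1.074) / 0.290486 = (-0.168151 + 0.079029) / 0.290486 = -0.306800
d₂ = d₁ − σ√T = -0.306800 − 0.290486 = -0.597286
e^{−rT} = e^{−0.0343·1.074} = 0.963832
N(d₁) = 0.379498,  N(d₂) = 0.275158
Call price V = S·N(d₁) − K·e^{−rT}·N(d₂) = 13.305187 − 11.000752 = 2.304435
ρ = K·T·e^{−rT}·N(d₂) = 11.814808

price = 2.304435
ρ = 11.814808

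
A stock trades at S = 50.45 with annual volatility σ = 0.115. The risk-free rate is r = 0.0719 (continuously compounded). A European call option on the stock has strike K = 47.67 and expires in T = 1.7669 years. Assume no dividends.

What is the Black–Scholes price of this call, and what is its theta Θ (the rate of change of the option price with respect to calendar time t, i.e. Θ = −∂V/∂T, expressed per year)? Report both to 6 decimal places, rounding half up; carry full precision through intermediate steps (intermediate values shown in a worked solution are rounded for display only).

σ√T = 0.115·√1.7669 = 0.152864
d₁ = (ln(S/K) + (r+σ²/2)T) / (σ√T) = (ln(50.45/47.67) + (0.0719+0.115²/2)·1.7669) / 0.152864 = (0.056680 + 0.138724) / 0.152864 = 1.278292
d₂ = d₁ − σ√T = 1.278292 − 0.152864 = 1.125429
e^{−rT} = e^{−0.0719·1.7669} = 0.880698
N(d₁) = 0.899427,  N(d₂) = 0.869796
Call price V = S·N(d₁) − K·e^{−rT}·N(d₂) = 45.376081 − 36.516561 = 8.859519
φ(d₁) = (1/√(2π))·e^{−d₁²/2} = 0.176232
Θ = −S·φ(d₁)·σ/(2√T) − r·K·e^{−rT}·N(d₂) = −0.384599 − 2.625541 = -3.010139

price = 8.859519
Θ = -3.010139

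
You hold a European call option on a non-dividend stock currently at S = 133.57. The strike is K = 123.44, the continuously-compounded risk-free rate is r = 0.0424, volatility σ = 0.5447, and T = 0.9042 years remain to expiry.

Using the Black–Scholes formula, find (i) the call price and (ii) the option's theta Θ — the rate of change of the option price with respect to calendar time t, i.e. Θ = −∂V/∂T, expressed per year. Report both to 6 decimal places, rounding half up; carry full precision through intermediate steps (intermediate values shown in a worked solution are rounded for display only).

σ√T = 0.5447·√0.9042 = 0.517952
d₁ = (ln(S/K) + (r+σ²/2)T) / (σ√T) = (ln(133.57/123.44) + (0.0424+0.5447²/2)·0.9042) / 0.517952 = (0.078870 + 0.172475) / 0.517952 = 0.485268
d₂ = d₁ − σ√T = 0.485268 − 0.517952 = -0.032684
e^{−rT} = e^{−0.0424·0.9042} = 0.962388
N(d₁) = 0.686257,  N(d₂) = 0.486963
Call price V = S·N(d₁) − K·e^{−rT}·N(d₂) = 91.663346 − 57.849843 = 33.813503
φ(d₁) = (1/√(2π))·e^{−d₁²/2} = 0.354630
Θ = −S·φ(d₁)·σ/(2√T) − r·K·e^{−rT}·N(d₂) = −13.566853 − 2.452833 = -16.019687

price = 33.813503
Θ = -16.019687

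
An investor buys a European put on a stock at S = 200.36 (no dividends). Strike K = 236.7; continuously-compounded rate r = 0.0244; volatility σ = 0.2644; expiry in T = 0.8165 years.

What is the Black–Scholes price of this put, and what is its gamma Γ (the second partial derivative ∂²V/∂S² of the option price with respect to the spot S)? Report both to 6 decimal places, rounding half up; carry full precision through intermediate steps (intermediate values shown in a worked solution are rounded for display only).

price = 40.127318
Γ = 0.007374

σ√T = 0.2644·√0.8165 = 0.238913
d₁ = (ln(S/K) + (r+σ²/2)T) / (σ√T) = (ln(200.36/236.7) + (0.0244+0.2644²/2)·0.8165) / 0.238913 = (-0.166678 + 0.048462) / 0.238913 = -0.494806
d₂ = d₁ − σ√T = -0.494806 − 0.238913 = -0.733719
e^{−rT} = e^{−0.0244·0.8165} = 0.980275
N(−d₁) = 0.689631,  N(−d₂) = 0.768440
Put price V = K·e^{−rT}·N(−d₂) − S·N(−d₁) = 178.301869 − 138.174551 = 40.127318
φ(d₁) = (1/√(2π))·e^{−d₁²/2} = 0.352976
Γ = φ(d₁) / (S·σ·√T) = 0.007374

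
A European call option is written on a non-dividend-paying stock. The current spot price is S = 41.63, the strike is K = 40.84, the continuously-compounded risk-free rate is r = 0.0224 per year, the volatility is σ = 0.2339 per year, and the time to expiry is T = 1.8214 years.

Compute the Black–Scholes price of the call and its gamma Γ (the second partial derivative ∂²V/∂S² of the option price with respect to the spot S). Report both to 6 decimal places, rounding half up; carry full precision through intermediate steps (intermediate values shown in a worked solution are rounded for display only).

price = 6.370758
Γ = 0.028576

σ√T = 0.2339·√1.8214 = 0.315670
d₁ = (ln(S/K) + (r+σ²/2)T) / (σ√T) = (ln(41.63/40.84) + (0.0224+0.2339²/2)·1.8214) / 0.315670 = (0.019159 + 0.090623) / 0.315670 = 0.347775
d₂ = d₁ − σ√T = 0.347775 − 0.315670 = 0.032106
e^{−rT} = e^{−0.0224·1.8214} = 0.960022
N(d₁) = 0.635996,  N(d₂) = 0.512806
Call price V = S·N(d₁) − K·e^{−rT}·N(d₂) = 26.476493 − 20.105735 = 6.370758
φ(d₁) = (1/√(2π))·e^{−d₁²/2} = 0.375532
Γ = φ(d₁) / (S·σ·√T) = 0.028576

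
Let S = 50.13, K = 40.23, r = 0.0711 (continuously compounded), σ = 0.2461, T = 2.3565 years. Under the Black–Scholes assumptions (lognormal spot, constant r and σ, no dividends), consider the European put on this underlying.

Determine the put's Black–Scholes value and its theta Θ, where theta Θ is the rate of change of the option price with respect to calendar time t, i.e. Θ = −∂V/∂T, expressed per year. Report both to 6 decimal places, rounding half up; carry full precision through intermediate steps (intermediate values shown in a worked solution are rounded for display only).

price = 1.223116
Θ = -0.279549

σ√T = 0.2461·√2.3565 = 0.377786
d₁ = (ln(S/K) + (r+σ²/2)T) / (σ√T) = (ln(50.13/40.23) + (0.0711+0.2461²/2)·2.3565) / 0.377786 = (0.220007 + 0.238908) / 0.377786 = 1.214749
d₂ = d₁ − σ√T = 1.214749 − 0.377786 = 0.836964
e^{−rT} = e^{−0.0711·2.3565} = 0.845737
N(−d₁) = 0.112231,  N(−d₂) = 0.201306
Put price V = K·e^{−rT}·N(−d₂) − S·N(−d₁) = 6.849248 − 5.626132 = 1.223116
φ(d₁) = (1/√(2π))·e^{−d₁²/2} = 0.190759
Θ = −S·φ(d₁)·σ/(2√T) + r·K·e^{−rT}·N(−d₂) = −0.766531 + 0.486982 = -0.279549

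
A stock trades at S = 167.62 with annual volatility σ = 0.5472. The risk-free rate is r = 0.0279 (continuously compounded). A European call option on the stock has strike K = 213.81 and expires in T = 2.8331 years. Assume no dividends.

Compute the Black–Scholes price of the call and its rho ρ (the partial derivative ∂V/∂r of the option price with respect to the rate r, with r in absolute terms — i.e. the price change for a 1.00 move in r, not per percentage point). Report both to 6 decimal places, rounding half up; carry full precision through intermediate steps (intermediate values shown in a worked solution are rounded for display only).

σ√T = 0.5472·√2.8331 = 0.921037
d₁ = (ln(S/K) + (r+σ²/2)T) / (σ√T) = (ln(167.62/213.81) + (0.0279+0.5472²/2)·2.8331) / 0.921037 = (-0.243388 + 0.503198) / 0.921037 = 0.282084
d₂ = d₁ − σ√T = 0.282084 − 0.921037 = -0.638953
e^{−rT} = e^{−0.0279·2.8331} = 0.924000
N(d₁) = 0.611060,  N(d₂) = 0.261427
Call price V = S·N(d₁) − K·e^{−rT}·N(d₂) = 102.425950 − 51.647572 = 50.778378
ρ = K·T·e^{−rT}·N(d₂) = 146.322736

price = 50.778378
ρ = 146.322736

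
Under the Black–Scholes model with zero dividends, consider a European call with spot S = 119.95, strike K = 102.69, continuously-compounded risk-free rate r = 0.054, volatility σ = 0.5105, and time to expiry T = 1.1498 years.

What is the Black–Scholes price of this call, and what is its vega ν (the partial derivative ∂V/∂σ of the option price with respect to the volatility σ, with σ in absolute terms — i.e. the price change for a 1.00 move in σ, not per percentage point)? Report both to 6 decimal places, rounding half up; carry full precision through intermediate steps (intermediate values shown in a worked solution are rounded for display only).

price = 36.828795
ν = 40.970418

σ√T = 0.5105·√1.1498 = 0.547403
d₁ = (ln(S/K) + (r+σ²/2)T) / (σ√T) = (ln(119.95/102.69) + (0.054+0.5105²/2)·1.1498) / 0.547403 = (0.155360 + 0.211914) / 0.547403 = 0.670940
d₂ = d₁ − σ√T = 0.670940 − 0.547403 = 0.123537
e^{−rT} = e^{−0.054·1.1498} = 0.939799
N(d₁) = 0.748871,  N(d₂) = 0.549159
Call price V = S·N(d₁) − K·e^{−rT}·N(d₂) = 89.827027 − 52.998233 = 36.828795
φ(d₁) = (1/√(2π))·e^{−d₁²/2} = 0.318536
ν = S·φ(d₁)·√T = 40.970418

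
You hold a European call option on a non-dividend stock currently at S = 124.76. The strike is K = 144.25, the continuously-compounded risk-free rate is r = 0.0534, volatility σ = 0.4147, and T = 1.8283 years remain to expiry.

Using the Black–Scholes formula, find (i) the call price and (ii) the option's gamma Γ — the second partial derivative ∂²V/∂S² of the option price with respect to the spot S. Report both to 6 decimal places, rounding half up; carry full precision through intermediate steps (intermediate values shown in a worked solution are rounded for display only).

price = 25.280435
Γ = 0.005595

σ√T = 0.4147·√1.8283 = 0.560735
d₁ = (ln(S/K) + (r+σ²/2)T) / (σ√T) = (ln(124.76/144.25) + (0.0534+0.4147²/2)·1.8283) / 0.560735 = (-0.145156 + 0.254843) / 0.560735 = 0.195613
d₂ = d₁ − σ√T = 0.195613 − 0.560735 = -0.365122
e^{−rT} = e^{−0.0534·1.8283} = 0.906983
N(d₁) = 0.577544,  N(d₂) = 0.357510
Call price V = S·N(d₁) − K·e^{−rT}·N(d₂) = 72.054328 − 46.773893 = 25.280435
φ(d₁) = (1/√(2π))·e^{−d₁²/2} = 0.391382
Γ = φ(d₁) / (S·σ·√T) = 0.005595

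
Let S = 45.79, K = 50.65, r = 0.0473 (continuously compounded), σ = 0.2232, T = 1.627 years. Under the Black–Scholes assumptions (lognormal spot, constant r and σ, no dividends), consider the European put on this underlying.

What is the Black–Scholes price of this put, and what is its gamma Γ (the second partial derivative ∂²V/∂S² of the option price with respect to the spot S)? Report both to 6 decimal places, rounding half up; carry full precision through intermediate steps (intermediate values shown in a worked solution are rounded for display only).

σ√T = 0.2232·√1.627 = 0.284700
d₁ = (ln(S/K) + (r+σ²/2)T) / (σ√T) = (ln(45.79/50.65) + (0.0473+0.2232²/2)·1.627) / 0.284700 = (-0.100874 + 0.117484) / 0.284700 = 0.058345
d₂ = d₁ − σ√T = 0.058345 − 0.284700 = -0.226356
e^{−rT} = e^{−0.0473·1.627} = 0.925930
N(−d₁) = 0.476737,  N(−d₂) = 0.589538
Put price V = K·e^{−rT}·N(−d₂) − S·N(−d₁) = 27.648331 − 21.829790 = 5.818541
φ(d₁) = (1/√(2π))·e^{−d₁²/2} = 0.398264
Γ = φ(d₁) / (S·σ·√T) = 0.030550

price = 5.818541
Γ = 0.030550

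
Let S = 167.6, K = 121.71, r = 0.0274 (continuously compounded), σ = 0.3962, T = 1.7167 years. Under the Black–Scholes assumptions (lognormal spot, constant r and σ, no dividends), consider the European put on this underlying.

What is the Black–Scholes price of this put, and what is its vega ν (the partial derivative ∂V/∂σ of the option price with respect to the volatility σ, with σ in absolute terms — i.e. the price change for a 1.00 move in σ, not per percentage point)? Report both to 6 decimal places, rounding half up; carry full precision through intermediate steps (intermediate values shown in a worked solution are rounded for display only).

σ√T = 0.3962·√1.7167 = 0.519113
d₁ = (ln(S/K) + (r+σ²/2)T) / (σ√T) = (ln(167.6/121.71) + (0.0274+0.3962²/2)·1.7167) / 0.519113 = (0.319939 + 0.181777) / 0.519113 = 0.966487
d₂ = d₁ − σ√T = 0.966487 − 0.519113 = 0.447374
e^{−rT} = e^{−0.0274·1.7167} = 0.954052
N(−d₁) = 0.166900,  N(−d₂) = 0.327302
Put price V = K·e^{−rT}·N(−d₂) − S·N(−d₁) = 38.005583 − 27.972493 = 10.033090
φ(d₁) = (1/√(2π))·e^{−d₁²/2} = 0.250077
ν = S·φ(d₁)·√T = 54.915475

price = 10.033090
ν = 54.915475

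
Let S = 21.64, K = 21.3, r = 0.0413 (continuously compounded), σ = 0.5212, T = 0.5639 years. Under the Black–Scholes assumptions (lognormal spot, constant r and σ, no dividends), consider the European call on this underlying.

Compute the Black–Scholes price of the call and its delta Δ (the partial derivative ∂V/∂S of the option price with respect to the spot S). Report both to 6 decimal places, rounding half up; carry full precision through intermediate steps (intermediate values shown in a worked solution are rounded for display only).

price = 3.724417
Δ = 0.616255

σ√T = 0.5212·√0.5639 = 0.391386
d₁ = (ln(S/K) + (r+σ²/2)T) / (σ√T) = (ln(21.64/21.3) + (0.0413+0.5212²/2)·0.5639) / 0.391386 = (0.015836 + 0.099881) / 0.391386 = 0.295659
d₂ = d₁ − σ√T = 0.295659 − 0.391386 = -0.095727
e^{−rT} = e^{−0.0413·0.5639} = 0.976980
N(d₁) = 0.616255,  N(d₂) = 0.461869
Call price V = S·N(d₁) − K·e^{−rT}·N(d₂) = 13.335756 − 9.611340 = 3.724417
Δ = N(d₁) = 0.616255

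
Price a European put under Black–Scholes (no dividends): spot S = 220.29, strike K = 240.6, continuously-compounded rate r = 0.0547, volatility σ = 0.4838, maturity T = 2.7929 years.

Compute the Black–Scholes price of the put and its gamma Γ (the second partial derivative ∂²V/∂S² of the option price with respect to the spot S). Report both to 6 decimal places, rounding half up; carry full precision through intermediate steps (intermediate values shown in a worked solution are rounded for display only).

price = 60.317646
Γ = 0.001992

σ√T = 0.4838·√2.7929 = 0.808525
d₁ = (ln(S/K) + (r+σ²/2)T) / (σ√T) = (ln(220.29/240.6) + (0.0547+0.4838²/2)·2.7929) / 0.808525 = (-0.088191 + 0.479628) / 0.808525 = 0.484137
d₂ = d₁ − σ√T = 0.484137 − 0.808525 = -0.324388
e^{−rT} = e^{−0.0547·2.7929} = 0.858326
N(−d₁) = 0.314144,  N(−d₂) = 0.627178
Put price V = K·e^{−rT}·N(−d₂) − S·N(−d₁) = 129.520478 − 69.202832 = 60.317646
φ(d₁) = (1/√(2π))·e^{−d₁²/2} = 0.354824
Γ = φ(d₁) / (S·σ·√T) = 0.001992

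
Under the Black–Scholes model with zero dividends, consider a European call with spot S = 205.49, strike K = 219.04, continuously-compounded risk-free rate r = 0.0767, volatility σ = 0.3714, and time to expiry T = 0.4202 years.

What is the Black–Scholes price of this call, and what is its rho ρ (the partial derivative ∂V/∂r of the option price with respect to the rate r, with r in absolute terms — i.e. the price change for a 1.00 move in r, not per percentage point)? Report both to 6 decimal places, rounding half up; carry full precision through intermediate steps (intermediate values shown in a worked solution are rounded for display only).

price = 16.875310
ρ = 35.703728

σ√T = 0.3714·√0.4202 = 0.240752
d₁ = (ln(S/K) + (r+σ²/2)T) / (σ√T) = (ln(205.49/219.04) + (0.0767+0.3714²/2)·0.4202) / 0.240752 = (-0.063857 + 0.061210) / 0.240752 = -0.010994
d₂ = d₁ − σ√T = -0.010994 − 0.240752 = -0.251746
e^{−rT} = e^{−0.0767·0.4202} = 0.968284
N(d₁) = 0.495614,  N(d₂) = 0.400619
Call price V = S·N(d₁) − K·e^{−rT}·N(d₂) = 101.843725 − 84.968415 = 16.875310
ρ = K·T·e^{−rT}·N(d₂) = 35.703728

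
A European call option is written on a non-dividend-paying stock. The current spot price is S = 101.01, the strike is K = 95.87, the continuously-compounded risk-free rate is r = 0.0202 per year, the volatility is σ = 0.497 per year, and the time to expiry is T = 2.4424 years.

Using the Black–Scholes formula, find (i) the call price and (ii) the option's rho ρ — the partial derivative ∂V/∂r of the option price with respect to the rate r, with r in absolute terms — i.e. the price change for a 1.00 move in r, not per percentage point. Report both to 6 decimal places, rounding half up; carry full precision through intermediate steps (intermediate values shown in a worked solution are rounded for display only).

price = 34.169208
ρ = 88.786227

σ√T = 0.497·√2.4424 = 0.776721
d₁ = (ln(S/K) + (r+σ²/2)T) / (σ√T) = (ln(101.01/95.87) + (0.0202+0.497²/2)·2.4424) / 0.776721 = (0.052226 + 0.350984) / 0.776721 = 0.519119
d₂ = d₁ − σ√T = 0.519119 − 0.776721 = -0.257602
e^{−rT} = e^{−0.0202·2.4424} = 0.951861
N(d₁) = 0.698161,  N(d₂) = 0.398357
Call price V = S·N(d₁) − K·e^{−rT}·N(d₂) = 70.521250 − 36.352042 = 34.169208
ρ = K·T·e^{−rT}·N(d₂) = 88.786227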